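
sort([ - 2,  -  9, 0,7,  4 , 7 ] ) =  [ - 9, - 2,0,  4 , 7,  7 ]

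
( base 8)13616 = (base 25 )9G5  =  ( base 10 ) 6030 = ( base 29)74R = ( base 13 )298B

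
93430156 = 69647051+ 23783105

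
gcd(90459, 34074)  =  9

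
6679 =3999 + 2680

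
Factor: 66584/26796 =82/33 = 2^1*3^( - 1) * 11^( - 1)*41^1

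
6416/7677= 6416/7677 = 0.84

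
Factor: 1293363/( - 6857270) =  - 2^(-1)*3^2*5^( - 1)*7^(  -  1 ) * 131^1*1097^1 * 97961^ ( - 1 ) 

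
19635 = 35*561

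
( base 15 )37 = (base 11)48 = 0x34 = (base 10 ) 52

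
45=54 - 9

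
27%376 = 27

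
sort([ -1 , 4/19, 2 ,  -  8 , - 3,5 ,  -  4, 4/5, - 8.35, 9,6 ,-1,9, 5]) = [ - 8.35, - 8,  -  4, - 3, - 1, - 1, 4/19,4/5 , 2, 5,5 , 6,9,  9]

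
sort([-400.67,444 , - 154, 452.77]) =[  -  400.67, - 154 , 444,452.77] 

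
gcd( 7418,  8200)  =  2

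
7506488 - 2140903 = 5365585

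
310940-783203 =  - 472263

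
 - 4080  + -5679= - 9759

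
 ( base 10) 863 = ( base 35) on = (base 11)715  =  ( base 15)3C8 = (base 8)1537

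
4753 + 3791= 8544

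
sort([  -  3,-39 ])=[ - 39, - 3 ]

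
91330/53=91330/53  =  1723.21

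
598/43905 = 598/43905 =0.01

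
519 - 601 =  - 82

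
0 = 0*462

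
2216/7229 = 2216/7229=0.31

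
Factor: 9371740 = 2^2 *5^1*7^2*73^1* 131^1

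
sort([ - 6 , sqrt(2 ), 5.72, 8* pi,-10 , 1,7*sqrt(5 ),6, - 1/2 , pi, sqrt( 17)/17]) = [-10,-6, - 1/2,sqrt(17 ) /17, 1, sqrt( 2), pi, 5.72, 6, 7 * sqrt (5),8*pi ]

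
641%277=87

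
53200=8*6650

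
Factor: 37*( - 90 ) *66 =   -  219780 =-  2^2 * 3^3 * 5^1*11^1 * 37^1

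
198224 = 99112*2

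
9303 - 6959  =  2344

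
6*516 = 3096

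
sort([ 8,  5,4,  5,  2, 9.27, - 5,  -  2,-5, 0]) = [ - 5, - 5,-2,0,  2, 4, 5,  5, 8, 9.27]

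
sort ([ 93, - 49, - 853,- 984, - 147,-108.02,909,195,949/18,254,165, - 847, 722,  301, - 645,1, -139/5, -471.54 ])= [-984,-853,  -  847, - 645, - 471.54, - 147,-108.02, - 49,  -  139/5,1, 949/18,93,165,  195, 254,301,722, 909 ] 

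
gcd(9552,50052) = 12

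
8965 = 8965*1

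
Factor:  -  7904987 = -7904987^1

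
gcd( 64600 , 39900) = 1900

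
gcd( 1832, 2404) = 4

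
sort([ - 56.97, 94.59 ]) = [ - 56.97 , 94.59]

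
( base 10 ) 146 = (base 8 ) 222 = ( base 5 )1041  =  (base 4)2102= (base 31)4M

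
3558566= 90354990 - 86796424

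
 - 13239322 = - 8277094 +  - 4962228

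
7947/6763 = 7947/6763 = 1.18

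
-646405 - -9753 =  - 636652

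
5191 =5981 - 790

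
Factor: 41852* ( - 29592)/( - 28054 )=2^4*3^3*13^( - 2 )*83^( - 1)*137^1* 10463^1  =  619242192/14027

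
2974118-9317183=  - 6343065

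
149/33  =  4+17/33 = 4.52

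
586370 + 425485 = 1011855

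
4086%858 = 654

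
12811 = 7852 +4959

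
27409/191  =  143 + 96/191 = 143.50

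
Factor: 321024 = 2^9 * 3^1*11^1*19^1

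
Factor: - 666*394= -262404 = - 2^2*3^2*37^1*197^1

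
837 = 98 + 739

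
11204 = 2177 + 9027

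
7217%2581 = 2055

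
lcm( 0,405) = 0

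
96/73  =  96/73 = 1.32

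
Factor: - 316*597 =- 188652 = - 2^2  *  3^1*79^1 *199^1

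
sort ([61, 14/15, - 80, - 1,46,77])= [-80,- 1, 14/15,46,  61, 77 ] 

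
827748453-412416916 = 415331537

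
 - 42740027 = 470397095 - 513137122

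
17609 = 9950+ 7659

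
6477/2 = 3238 + 1/2 = 3238.50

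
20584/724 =5146/181 = 28.43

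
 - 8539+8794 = 255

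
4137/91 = 591/13 =45.46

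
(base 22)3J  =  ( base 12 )71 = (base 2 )1010101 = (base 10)85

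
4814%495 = 359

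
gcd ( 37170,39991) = 7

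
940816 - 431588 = 509228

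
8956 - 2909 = 6047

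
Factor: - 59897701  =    -  6311^1*9491^1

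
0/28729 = 0  =  0.00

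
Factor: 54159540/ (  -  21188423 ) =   -  2^2 * 3^1*5^1*902659^1*21188423^( - 1) 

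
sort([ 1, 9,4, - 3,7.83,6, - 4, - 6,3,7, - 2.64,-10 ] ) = [ - 10,-6, - 4, - 3  ,  -  2.64, 1,3, 4,6, 7,7.83, 9]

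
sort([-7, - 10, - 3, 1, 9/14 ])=[ - 10 , - 7, - 3 , 9/14,1]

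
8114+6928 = 15042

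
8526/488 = 17 + 115/244= 17.47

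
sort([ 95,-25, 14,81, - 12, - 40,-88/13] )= [ - 40, - 25, - 12,-88/13,14,81,95] 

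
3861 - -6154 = 10015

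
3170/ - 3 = - 3170/3 = -1056.67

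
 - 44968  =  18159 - 63127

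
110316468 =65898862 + 44417606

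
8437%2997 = 2443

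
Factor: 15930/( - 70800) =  - 9/40 = - 2^(-3)*3^2*5^(-1)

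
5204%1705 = 89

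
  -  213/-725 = 213/725 = 0.29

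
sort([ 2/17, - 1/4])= [-1/4, 2/17 ]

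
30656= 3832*8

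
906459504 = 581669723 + 324789781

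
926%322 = 282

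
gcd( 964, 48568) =4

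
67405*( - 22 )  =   - 1482910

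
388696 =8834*44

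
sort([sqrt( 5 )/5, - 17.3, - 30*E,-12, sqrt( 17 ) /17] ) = [ -30*E,-17.3, - 12,sqrt( 17 )/17,sqrt( 5 ) /5 ]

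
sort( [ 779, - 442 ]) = [ - 442,779]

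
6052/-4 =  - 1513/1 = -1513.00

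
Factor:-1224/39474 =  - 4/129 = - 2^2*3^(- 1) * 43^( - 1)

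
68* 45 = 3060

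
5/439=5/439 = 0.01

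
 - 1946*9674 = -18825604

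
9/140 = 9/140 = 0.06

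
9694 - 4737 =4957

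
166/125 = 1 + 41/125=1.33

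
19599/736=19599/736 =26.63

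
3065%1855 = 1210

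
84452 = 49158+35294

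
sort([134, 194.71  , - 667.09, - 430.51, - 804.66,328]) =[ - 804.66, - 667.09 , - 430.51, 134,194.71,328] 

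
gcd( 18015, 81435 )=15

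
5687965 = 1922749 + 3765216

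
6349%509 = 241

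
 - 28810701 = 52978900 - 81789601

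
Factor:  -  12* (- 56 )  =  672=2^5*3^1 * 7^1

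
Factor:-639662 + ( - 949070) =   -  1588732 =- 2^2 * 397183^1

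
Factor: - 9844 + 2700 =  - 7144 = - 2^3*19^1 * 47^1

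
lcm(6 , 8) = 24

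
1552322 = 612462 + 939860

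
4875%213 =189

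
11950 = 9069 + 2881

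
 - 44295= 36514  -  80809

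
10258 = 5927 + 4331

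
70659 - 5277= 65382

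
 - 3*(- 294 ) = 882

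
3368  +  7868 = 11236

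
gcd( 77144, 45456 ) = 8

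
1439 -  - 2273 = 3712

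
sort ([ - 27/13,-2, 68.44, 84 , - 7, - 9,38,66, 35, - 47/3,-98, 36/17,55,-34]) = [ - 98,- 34,- 47/3, - 9, -7, - 27/13, - 2, 36/17,  35, 38, 55,  66, 68.44, 84 ] 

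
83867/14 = 11981/2  =  5990.50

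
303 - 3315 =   -  3012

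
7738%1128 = 970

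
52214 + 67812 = 120026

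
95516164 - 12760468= 82755696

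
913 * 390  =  356070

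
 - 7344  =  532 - 7876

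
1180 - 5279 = - 4099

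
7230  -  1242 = 5988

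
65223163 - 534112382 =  - 468889219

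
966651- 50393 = 916258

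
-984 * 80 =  -78720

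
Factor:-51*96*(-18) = 2^6 * 3^4*17^1 = 88128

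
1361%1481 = 1361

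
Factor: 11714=2^1 * 5857^1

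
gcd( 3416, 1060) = 4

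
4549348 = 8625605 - 4076257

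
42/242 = 21/121 = 0.17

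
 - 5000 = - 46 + -4954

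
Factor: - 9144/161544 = - 3^1*53^(-1) = - 3/53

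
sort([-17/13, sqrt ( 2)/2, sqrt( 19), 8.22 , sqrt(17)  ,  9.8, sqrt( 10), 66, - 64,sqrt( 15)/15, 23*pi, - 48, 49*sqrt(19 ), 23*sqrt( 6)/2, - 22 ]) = [  -  64, - 48, - 22,  -  17/13, sqrt (15) /15 , sqrt (2 ) /2,sqrt( 10 ) , sqrt(17), sqrt(19), 8.22,9.8, 23*sqrt( 6 )/2, 66,23 *pi, 49*sqrt(19)]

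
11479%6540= 4939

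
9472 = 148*64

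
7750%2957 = 1836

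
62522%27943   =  6636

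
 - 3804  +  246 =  - 3558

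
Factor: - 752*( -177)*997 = 132704688 = 2^4*3^1 * 47^1 *59^1 *997^1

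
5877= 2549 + 3328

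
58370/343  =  170 + 60/343 = 170.17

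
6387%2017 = 336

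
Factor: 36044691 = 3^1*19^1*632363^1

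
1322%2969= 1322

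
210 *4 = 840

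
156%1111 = 156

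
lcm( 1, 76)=76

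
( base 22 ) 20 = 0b101100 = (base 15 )2E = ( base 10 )44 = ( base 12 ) 38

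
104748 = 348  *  301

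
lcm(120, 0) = 0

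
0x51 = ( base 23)3c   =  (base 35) 2b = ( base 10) 81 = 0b1010001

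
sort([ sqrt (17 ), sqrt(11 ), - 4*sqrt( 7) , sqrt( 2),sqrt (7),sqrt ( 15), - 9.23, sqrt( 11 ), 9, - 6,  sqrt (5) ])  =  [ - 4*sqrt( 7 ), - 9.23, - 6, sqrt( 2), sqrt(5 ), sqrt( 7),sqrt( 11),sqrt (11 ),sqrt(15),sqrt(17 ), 9]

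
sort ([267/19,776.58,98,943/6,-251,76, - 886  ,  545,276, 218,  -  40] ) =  [ - 886,-251, - 40,267/19,76, 98, 943/6,218,276, 545, 776.58]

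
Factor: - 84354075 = -3^3*5^2*13^1*9613^1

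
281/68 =281/68  =  4.13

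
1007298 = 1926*523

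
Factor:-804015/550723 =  - 3^2*5^1*17^1*53^( - 1)*1051^1*10391^(- 1)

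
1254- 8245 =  - 6991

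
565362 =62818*9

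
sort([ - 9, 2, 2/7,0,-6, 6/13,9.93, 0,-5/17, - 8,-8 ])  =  [ - 9, - 8, - 8, - 6 , - 5/17 , 0, 0,2/7, 6/13, 2,9.93]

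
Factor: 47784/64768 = 2^ (- 5)*3^1 * 23^ ( - 1 )*181^1 = 543/736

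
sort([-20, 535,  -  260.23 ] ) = [ - 260.23,-20,535] 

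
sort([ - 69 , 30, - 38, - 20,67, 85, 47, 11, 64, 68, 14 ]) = [ - 69, - 38, - 20, 11, 14,30, 47, 64, 67,68,  85 ] 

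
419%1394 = 419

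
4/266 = 2/133  =  0.02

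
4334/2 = 2167 = 2167.00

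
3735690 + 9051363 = 12787053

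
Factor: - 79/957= - 3^(- 1)*11^(-1) * 29^( - 1 )*79^1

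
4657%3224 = 1433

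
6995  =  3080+3915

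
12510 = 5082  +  7428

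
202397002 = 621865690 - 419468688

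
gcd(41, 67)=1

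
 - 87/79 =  - 87/79 = - 1.10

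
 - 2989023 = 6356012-9345035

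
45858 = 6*7643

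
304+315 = 619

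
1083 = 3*361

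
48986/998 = 24493/499  =  49.08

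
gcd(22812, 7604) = 7604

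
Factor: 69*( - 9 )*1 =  - 3^3*23^1  =  -621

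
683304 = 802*852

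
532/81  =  532/81 = 6.57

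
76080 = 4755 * 16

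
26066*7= 182462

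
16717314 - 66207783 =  - 49490469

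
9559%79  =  0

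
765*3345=2558925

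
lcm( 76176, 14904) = 685584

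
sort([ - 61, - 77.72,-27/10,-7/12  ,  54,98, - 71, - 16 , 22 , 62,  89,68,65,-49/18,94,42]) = [ - 77.72, - 71,-61,-16, - 49/18, - 27/10 ,  -  7/12,22,  42,54,  62, 65,68,89,94,  98] 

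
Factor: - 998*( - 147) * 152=22299312=2^4  *  3^1*7^2*19^1*499^1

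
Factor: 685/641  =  5^1*137^1 * 641^( - 1 ) 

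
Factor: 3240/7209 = 40/89 = 2^3 * 5^1*89^( - 1 ) 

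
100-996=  - 896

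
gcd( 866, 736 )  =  2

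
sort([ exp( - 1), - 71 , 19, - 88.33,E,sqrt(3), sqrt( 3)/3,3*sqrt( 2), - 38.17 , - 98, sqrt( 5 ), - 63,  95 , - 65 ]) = [ - 98 , - 88.33, - 71,-65 , - 63, - 38.17, exp( - 1 ), sqrt (3)/3,sqrt ( 3),sqrt (5), E, 3*sqrt( 2), 19 , 95] 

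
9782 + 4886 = 14668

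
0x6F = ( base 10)111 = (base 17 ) 69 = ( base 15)76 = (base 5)421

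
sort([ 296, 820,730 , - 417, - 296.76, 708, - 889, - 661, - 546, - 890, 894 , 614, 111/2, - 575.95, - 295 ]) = [ - 890,-889,  -  661, - 575.95,-546, - 417,- 296.76,-295, 111/2,296  ,  614, 708, 730,820,894]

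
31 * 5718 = 177258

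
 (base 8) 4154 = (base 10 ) 2156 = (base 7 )6200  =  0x86c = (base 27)2PN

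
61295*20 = 1225900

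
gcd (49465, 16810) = 5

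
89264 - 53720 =35544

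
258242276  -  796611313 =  - 538369037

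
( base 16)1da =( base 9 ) 576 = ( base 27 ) HF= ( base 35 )DJ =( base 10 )474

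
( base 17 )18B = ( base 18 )164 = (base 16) 1b4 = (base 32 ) DK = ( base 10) 436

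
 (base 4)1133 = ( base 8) 137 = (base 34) 2R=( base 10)95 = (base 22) 47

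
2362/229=10+72/229 =10.31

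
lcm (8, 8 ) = 8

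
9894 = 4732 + 5162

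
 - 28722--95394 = 66672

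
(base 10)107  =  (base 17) 65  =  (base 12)8B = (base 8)153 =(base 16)6b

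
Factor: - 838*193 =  - 161734  =  -2^1*193^1 * 419^1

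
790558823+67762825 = 858321648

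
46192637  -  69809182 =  - 23616545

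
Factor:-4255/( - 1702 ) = 2^ ( - 1) * 5^1 = 5/2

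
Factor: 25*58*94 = 2^2*5^2*29^1*47^1 = 136300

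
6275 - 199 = 6076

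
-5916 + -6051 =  - 11967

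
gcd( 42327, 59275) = 1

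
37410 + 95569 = 132979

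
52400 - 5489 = 46911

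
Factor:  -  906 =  - 2^1 * 3^1 * 151^1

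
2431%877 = 677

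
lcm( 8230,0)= 0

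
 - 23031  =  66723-89754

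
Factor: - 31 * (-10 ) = 2^1 * 5^1*31^1 =310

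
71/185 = 71/185 = 0.38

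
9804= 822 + 8982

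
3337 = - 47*( - 71 ) 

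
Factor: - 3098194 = - 2^1*11^1*140827^1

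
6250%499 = 262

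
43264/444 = 10816/111 = 97.44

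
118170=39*3030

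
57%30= 27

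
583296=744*784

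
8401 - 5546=2855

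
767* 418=320606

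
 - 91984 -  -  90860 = - 1124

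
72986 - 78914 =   -  5928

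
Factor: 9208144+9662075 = 3^3*701^1*997^1 = 18870219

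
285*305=86925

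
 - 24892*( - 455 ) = 11325860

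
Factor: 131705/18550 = 2^( - 1 )*5^(-1)*71^1 = 71/10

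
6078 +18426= 24504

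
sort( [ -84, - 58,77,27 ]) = [  -  84, - 58 , 27,77]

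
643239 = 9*71471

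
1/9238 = 1/9238 = 0.00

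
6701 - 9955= - 3254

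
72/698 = 36/349 = 0.10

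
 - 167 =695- 862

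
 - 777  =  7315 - 8092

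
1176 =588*2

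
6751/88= 6751/88 = 76.72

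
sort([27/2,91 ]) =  [ 27/2, 91 ]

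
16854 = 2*8427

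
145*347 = 50315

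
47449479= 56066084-8616605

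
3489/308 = 3489/308 = 11.33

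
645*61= 39345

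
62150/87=62150/87 = 714.37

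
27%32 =27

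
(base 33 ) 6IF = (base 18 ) 140f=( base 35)5T3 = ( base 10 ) 7143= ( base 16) 1be7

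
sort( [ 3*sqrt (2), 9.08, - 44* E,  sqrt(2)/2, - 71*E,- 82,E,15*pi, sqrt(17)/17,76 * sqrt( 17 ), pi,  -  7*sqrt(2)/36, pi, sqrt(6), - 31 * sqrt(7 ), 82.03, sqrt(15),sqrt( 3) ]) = [ - 71*E,-44*E,-31*sqrt( 7),-82,-7*sqrt(2) /36,sqrt( 17)/17 , sqrt ( 2)/2, sqrt( 3) , sqrt(6),E,pi,pi,sqrt( 15 ),3*sqrt(2 ),9.08,15*pi,  82.03,  76*sqrt(17 )] 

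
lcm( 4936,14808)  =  14808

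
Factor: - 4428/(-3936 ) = 2^( - 3) * 3^2 = 9/8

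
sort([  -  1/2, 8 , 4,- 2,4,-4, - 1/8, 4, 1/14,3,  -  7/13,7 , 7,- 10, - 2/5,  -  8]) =[ - 10, - 8,-4, -2,  -  7/13, - 1/2 ,  -  2/5, -1/8, 1/14, 3, 4,4,4, 7, 7, 8 ] 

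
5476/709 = 7 + 513/709 = 7.72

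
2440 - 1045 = 1395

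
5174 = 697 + 4477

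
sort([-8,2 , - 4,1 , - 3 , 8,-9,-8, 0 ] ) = [ - 9,  -  8 , - 8, - 4, - 3, 0,1, 2,8 ] 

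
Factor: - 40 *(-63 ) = 2520 = 2^3*3^2 * 5^1*7^1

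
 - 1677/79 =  - 22 + 61/79=- 21.23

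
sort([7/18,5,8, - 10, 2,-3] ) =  [ - 10, - 3,7/18,2,5, 8]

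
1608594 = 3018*533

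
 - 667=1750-2417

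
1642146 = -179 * (-9174)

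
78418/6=39209/3 = 13069.67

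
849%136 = 33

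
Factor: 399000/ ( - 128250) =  - 2^2*3^( - 2)*7^1=- 28/9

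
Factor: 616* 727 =447832 = 2^3*7^1 * 11^1*727^1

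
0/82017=0 = 0.00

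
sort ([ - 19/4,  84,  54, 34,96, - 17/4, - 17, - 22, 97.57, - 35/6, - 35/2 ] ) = [ - 22, - 35/2, - 17,  -  35/6, - 19/4, - 17/4,34,54, 84,96, 97.57 ] 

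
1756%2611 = 1756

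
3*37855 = 113565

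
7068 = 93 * 76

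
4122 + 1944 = 6066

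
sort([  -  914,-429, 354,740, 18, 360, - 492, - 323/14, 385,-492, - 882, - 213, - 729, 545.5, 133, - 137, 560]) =[ - 914, - 882, - 729, - 492, - 492, - 429, - 213, - 137, - 323/14, 18, 133, 354, 360  ,  385,545.5, 560, 740 ]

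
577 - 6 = 571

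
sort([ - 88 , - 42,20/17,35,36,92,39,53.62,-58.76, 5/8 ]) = [ - 88, - 58.76 , - 42,5/8, 20/17,  35,36, 39,  53.62 , 92]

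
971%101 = 62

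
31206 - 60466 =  - 29260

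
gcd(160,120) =40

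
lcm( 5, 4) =20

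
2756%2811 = 2756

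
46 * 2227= 102442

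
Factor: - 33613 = - 33613^1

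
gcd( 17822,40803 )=469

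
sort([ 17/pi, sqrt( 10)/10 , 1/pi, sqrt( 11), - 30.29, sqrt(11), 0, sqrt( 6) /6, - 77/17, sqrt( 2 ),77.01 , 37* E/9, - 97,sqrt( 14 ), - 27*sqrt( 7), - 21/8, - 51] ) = [ - 97, -27*sqrt( 7), - 51, - 30.29, - 77/17, - 21/8, 0, sqrt( 10) /10,1/pi, sqrt ( 6)/6, sqrt(2), sqrt(11 ), sqrt( 11),  sqrt(14 ), 17/pi, 37*E/9, 77.01 ] 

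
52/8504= 13/2126 = 0.01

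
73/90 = 73/90 = 0.81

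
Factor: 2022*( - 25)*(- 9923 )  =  501607650=2^1*3^1*5^2*337^1*9923^1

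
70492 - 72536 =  - 2044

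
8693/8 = 8693/8 = 1086.62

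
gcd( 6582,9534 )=6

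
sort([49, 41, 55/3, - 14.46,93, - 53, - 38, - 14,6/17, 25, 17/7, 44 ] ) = [ - 53, - 38,  -  14.46, - 14, 6/17,  17/7,55/3,25, 41,44, 49,93] 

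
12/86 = 6/43  =  0.14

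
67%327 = 67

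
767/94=767/94 =8.16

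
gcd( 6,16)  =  2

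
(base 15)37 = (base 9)57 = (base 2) 110100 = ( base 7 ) 103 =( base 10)52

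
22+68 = 90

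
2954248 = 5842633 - 2888385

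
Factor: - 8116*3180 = - 25808880 = - 2^4*3^1 * 5^1*53^1*2029^1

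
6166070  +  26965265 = 33131335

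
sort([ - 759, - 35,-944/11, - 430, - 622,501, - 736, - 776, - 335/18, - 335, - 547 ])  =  [  -  776, - 759 , - 736, -622, - 547, - 430, - 335, - 944/11, - 35, - 335/18, 501]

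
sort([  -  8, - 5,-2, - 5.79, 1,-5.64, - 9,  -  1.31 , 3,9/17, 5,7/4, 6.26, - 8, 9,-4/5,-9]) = [ - 9, - 9, - 8, -8, - 5.79, - 5.64, - 5, - 2,  -  1.31, - 4/5 , 9/17, 1, 7/4, 3, 5,6.26,9]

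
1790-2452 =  -662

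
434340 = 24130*18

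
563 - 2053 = -1490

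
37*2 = 74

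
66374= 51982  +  14392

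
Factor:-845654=- 2^1 * 422827^1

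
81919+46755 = 128674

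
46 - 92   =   - 46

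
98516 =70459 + 28057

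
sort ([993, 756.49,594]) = [594, 756.49, 993 ] 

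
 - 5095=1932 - 7027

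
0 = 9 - 9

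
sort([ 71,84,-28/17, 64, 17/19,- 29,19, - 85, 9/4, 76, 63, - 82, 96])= [ - 85, - 82, - 29,- 28/17,  17/19, 9/4 , 19, 63,64, 71, 76,84, 96] 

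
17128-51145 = -34017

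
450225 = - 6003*( - 75)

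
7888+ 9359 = 17247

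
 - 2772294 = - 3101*894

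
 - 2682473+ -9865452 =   -  12547925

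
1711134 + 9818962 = 11530096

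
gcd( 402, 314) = 2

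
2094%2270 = 2094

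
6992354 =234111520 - 227119166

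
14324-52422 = - 38098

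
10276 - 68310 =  - 58034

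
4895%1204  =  79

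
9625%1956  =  1801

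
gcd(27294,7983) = 3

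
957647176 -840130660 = 117516516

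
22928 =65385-42457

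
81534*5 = 407670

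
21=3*7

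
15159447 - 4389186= 10770261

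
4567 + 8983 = 13550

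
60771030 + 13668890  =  74439920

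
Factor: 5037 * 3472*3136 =54843823104= 2^10*3^1*7^3*23^1*31^1 * 73^1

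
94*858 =80652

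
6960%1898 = 1266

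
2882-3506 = -624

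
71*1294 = 91874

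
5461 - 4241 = 1220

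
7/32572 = 7/32572 = 0.00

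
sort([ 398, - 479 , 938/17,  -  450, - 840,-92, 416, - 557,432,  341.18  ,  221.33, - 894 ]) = [ - 894, - 840, - 557, - 479, - 450, - 92,  938/17,221.33,341.18,398, 416, 432]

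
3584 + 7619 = 11203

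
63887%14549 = 5691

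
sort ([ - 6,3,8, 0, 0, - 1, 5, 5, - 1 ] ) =[ - 6, - 1, - 1, 0, 0,3, 5, 5, 8]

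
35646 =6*5941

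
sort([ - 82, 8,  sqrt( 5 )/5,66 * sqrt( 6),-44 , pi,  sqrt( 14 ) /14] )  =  [ - 82, - 44,sqrt(14) /14,sqrt(5) /5,pi,8,66*sqrt( 6) ] 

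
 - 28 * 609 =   -  17052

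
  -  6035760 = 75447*( - 80 ) 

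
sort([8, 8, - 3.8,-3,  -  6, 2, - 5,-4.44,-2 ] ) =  [ - 6, - 5,-4.44,-3.8 , -3,-2, 2, 8,8]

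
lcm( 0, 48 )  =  0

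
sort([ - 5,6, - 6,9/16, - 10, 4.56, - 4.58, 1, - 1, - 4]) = [-10, - 6,  -  5, - 4.58, - 4, - 1,9/16,1,4.56,6]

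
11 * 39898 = 438878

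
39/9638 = 39/9638 = 0.00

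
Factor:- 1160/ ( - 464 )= 5/2 = 2^( - 1)*5^1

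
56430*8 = 451440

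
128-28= 100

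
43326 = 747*58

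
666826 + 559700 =1226526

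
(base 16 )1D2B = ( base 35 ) 63C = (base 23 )e2f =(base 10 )7467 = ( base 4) 1310223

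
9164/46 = 199 + 5/23 = 199.22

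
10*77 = 770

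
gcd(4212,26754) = 78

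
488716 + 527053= 1015769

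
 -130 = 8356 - 8486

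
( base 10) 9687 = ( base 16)25d7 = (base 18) 1bg3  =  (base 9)14253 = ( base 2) 10010111010111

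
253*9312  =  2355936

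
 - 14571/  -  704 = 20 + 491/704 = 20.70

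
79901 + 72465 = 152366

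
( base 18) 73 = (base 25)54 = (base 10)129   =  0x81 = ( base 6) 333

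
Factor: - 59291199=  - 3^2 * 11^1 * 613^1 * 977^1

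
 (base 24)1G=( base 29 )1b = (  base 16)28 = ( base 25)1F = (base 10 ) 40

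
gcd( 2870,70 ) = 70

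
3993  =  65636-61643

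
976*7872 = 7683072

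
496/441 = 496/441= 1.12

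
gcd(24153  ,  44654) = 83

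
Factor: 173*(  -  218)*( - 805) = 2^1*5^1*7^1 * 23^1*109^1*173^1 = 30359770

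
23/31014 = 23/31014  =  0.00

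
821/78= 821/78 = 10.53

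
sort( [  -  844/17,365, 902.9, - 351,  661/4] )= [ - 351,-844/17, 661/4,365, 902.9]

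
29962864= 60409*496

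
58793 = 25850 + 32943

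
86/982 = 43/491 = 0.09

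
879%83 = 49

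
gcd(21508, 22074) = 566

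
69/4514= 69/4514 = 0.02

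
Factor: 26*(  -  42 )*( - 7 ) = 7644 = 2^2*3^1*7^2*13^1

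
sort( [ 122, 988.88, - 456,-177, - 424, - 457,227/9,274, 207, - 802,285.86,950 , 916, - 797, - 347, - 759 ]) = [  -  802,  -  797, - 759, - 457 , - 456, - 424, - 347,-177, 227/9 , 122,207,274,285.86 , 916 , 950 , 988.88 ] 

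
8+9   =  17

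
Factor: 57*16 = 912 = 2^4*3^1 * 19^1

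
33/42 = 11/14 = 0.79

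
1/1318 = 1/1318 = 0.00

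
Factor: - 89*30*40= - 2^4*3^1*5^2 * 89^1= -  106800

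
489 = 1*489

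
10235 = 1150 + 9085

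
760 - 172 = 588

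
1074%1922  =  1074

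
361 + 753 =1114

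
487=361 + 126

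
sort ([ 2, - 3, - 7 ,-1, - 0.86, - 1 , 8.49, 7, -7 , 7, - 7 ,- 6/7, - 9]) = [- 9 , -7, - 7,  -  7 ,- 3,- 1, - 1, - 0.86,- 6/7, 2,7,7,8.49]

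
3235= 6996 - 3761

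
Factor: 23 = 23^1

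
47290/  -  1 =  - 47290  +  0/1 = - 47290.00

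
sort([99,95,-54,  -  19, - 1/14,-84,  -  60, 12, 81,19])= [ - 84,-60,-54, - 19, - 1/14, 12,19,81,  95  ,  99 ] 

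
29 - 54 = -25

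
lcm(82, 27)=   2214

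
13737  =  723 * 19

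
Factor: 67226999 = 7^1 * 23^1*417559^1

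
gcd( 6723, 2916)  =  81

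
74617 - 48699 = 25918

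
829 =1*829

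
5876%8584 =5876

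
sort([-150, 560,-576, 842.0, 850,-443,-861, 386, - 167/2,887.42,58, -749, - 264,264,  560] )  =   [ - 861, - 749 , - 576, - 443,-264 ,-150,-167/2,58, 264,386, 560,560, 842.0,850,887.42]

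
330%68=58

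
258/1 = 258   =  258.00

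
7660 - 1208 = 6452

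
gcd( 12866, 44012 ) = 2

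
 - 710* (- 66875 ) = 47481250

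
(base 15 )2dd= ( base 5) 10113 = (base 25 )118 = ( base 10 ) 658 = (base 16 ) 292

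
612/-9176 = -1 + 2141/2294  =  - 0.07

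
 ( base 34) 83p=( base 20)138F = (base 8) 22237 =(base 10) 9375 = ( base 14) 35b9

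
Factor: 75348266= 2^1*7^1 *709^1 * 7591^1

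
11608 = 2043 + 9565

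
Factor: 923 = 13^1*71^1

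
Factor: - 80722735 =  - 5^1*19^1*47^1*101^1*179^1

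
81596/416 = 196 +15/104=196.14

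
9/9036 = 1/1004 =0.00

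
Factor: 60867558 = 2^1 *3^3  *1127177^1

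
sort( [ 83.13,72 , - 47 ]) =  [-47, 72, 83.13]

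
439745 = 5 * 87949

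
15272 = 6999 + 8273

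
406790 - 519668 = - 112878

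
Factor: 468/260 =9/5 =3^2*5^(-1) 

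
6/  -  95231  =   - 6/95231= - 0.00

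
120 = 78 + 42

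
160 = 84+76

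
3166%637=618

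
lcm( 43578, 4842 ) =43578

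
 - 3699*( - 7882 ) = 29155518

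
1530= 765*2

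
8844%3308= 2228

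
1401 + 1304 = 2705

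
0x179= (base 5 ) 3002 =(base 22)h3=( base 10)377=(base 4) 11321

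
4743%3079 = 1664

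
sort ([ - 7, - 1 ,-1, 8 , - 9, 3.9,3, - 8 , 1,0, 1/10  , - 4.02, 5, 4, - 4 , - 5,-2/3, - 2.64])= [  -  9 ,  -  8,  -  7,-5, - 4.02,-4,  -  2.64,- 1, - 1, - 2/3,  0, 1/10, 1,  3 , 3.9,  4,5 , 8]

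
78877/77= 1024 + 29/77 = 1024.38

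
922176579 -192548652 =729627927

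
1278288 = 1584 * 807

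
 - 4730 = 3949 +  - 8679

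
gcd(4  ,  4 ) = 4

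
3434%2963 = 471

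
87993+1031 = 89024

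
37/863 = 37/863  =  0.04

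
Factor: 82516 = 2^2*7^2* 421^1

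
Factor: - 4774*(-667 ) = 3184258  =  2^1  *  7^1*11^1*23^1*29^1*31^1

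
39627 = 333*119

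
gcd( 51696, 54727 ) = 1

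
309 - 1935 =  - 1626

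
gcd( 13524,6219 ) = 3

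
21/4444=21/4444 = 0.00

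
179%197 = 179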